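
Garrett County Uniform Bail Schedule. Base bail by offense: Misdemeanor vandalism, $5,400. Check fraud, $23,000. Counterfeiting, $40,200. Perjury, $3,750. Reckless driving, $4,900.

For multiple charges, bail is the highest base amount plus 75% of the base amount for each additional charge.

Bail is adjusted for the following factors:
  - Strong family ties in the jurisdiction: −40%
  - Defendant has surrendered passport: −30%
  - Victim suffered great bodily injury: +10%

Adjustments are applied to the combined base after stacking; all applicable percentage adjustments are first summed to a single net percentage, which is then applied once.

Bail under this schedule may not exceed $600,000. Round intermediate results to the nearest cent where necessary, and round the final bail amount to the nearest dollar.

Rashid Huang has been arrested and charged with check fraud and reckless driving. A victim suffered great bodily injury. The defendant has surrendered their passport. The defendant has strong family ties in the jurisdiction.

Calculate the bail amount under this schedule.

Base amounts from the schedule: check fraud $23,000; reckless driving $4,900.
Stacking rule: highest base plus 75% of each additional charge. Highest is check fraud at $23,000. Additional: $4,900 × 75% = $3,675. Combined base = $23,000 + $3,675 = $26,675.
Net percentage adjustment: −40% −30% +10% = −60%. $26,675 × 0.4 = $10,670.
$10,670 is within the $600,000 maximum.

$10,670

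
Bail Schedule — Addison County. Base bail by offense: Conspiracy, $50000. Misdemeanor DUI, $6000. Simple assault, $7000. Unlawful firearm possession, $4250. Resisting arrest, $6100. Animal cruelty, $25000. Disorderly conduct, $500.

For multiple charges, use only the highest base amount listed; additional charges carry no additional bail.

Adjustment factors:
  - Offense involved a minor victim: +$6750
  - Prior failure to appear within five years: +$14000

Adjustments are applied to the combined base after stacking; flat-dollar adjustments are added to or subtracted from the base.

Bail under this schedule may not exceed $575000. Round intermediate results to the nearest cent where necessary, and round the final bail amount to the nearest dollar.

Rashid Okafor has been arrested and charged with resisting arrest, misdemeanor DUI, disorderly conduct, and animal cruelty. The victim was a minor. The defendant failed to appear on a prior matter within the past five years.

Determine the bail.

$45750

Base amounts from the schedule: resisting arrest $6100; misdemeanor DUI $6000; disorderly conduct $500; animal cruelty $25000.
Stacking rule: use the highest base only. Highest is animal cruelty at $25000. Combined base = $25000.
Offense involved a minor victim (+$6750 flat): $25000 + $6750 = $31750.
Prior failure to appear within five years (+$14000 flat): $31750 + $14000 = $45750.
$45750 is within the $575000 maximum.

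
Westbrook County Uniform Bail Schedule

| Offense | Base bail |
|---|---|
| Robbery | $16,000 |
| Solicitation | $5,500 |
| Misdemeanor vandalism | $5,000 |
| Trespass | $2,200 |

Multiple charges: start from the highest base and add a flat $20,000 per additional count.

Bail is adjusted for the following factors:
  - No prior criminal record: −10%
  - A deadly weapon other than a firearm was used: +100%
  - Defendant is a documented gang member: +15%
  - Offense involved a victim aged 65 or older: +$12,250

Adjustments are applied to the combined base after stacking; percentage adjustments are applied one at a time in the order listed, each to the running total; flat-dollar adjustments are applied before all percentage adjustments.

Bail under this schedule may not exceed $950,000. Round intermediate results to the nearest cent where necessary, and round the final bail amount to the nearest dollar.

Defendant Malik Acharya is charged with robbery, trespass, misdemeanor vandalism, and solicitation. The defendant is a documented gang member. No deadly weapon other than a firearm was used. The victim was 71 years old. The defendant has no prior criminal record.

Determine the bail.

$91,339

Base amounts from the schedule: robbery $16,000; trespass $2,200; misdemeanor vandalism $5,000; solicitation $5,500.
Stacking rule: highest base plus $20,000 per additional charge. Highest is robbery at $16,000; 3 additional charges → +$60,000. Combined base = $76,000.
Offense involved a victim aged 65 or older (+$12,250 flat): $76,000 + $12,250 = $88,250.
No prior criminal record (−10%): $88,250 × 0.9 = $79,425.
Defendant is a documented gang member (+15%): $79,425 × 1.15 = $91,338.75.
$91,338.75 is within the $950,000 maximum.
Rounded to the nearest dollar: $91,339.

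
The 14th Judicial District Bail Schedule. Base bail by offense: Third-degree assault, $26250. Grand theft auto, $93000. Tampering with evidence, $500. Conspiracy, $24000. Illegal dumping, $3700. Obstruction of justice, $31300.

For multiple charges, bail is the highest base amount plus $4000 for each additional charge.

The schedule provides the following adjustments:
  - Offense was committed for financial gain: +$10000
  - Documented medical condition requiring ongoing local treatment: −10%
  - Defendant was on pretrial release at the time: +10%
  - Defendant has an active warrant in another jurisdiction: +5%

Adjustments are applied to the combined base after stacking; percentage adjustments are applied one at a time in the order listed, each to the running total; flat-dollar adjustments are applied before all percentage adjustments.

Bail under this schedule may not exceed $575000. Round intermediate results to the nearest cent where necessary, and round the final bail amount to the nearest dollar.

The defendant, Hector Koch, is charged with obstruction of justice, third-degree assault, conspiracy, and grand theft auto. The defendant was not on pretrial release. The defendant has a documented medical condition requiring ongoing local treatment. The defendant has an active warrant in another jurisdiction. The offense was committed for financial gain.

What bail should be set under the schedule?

Base amounts from the schedule: obstruction of justice $31300; third-degree assault $26250; conspiracy $24000; grand theft auto $93000.
Stacking rule: highest base plus $4000 per additional charge. Highest is grand theft auto at $93000; 3 additional charges → +$12000. Combined base = $105000.
Offense was committed for financial gain (+$10000 flat): $105000 + $10000 = $115000.
Documented medical condition requiring ongoing local treatment (−10%): $115000 × 0.9 = $103500.
Defendant has an active warrant in another jurisdiction (+5%): $103500 × 1.05 = $108675.
$108675 is within the $575000 maximum.

$108675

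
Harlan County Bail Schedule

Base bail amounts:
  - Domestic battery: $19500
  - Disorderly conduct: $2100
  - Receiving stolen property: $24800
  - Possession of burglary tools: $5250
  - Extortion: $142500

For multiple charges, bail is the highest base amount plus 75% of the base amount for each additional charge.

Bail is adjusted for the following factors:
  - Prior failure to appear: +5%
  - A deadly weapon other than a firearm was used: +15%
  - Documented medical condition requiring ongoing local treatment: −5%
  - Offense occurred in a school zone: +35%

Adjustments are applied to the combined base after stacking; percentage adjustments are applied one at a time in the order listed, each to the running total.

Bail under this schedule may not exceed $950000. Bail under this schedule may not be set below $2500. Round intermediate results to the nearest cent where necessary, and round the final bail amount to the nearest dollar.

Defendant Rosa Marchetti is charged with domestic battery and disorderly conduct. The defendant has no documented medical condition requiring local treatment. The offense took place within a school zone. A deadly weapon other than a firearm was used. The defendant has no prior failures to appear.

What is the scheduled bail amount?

Base amounts from the schedule: domestic battery $19500; disorderly conduct $2100.
Stacking rule: highest base plus 75% of each additional charge. Highest is domestic battery at $19500. Additional: $2100 × 75% = $1575. Combined base = $19500 + $1575 = $21075.
A deadly weapon other than a firearm was used (+15%): $21075 × 1.15 = $24236.25.
Offense occurred in a school zone (+35%): $24236.25 × 1.35 = $32718.94.
$32718.94 is within the $950000 maximum.
$32718.94 is at or above the $2500 minimum.
Rounded to the nearest dollar: $32719.

$32719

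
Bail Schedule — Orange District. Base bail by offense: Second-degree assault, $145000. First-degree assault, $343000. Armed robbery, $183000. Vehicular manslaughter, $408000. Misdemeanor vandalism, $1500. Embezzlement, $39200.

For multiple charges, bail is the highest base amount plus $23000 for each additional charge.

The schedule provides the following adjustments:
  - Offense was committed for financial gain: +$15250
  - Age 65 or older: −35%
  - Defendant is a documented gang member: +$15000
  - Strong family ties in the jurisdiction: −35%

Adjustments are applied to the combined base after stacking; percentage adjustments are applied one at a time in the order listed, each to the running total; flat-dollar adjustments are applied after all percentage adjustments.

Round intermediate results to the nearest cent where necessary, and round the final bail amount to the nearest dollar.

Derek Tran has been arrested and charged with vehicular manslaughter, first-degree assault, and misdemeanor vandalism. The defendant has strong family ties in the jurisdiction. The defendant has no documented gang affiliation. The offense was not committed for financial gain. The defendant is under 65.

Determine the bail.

$295100

Base amounts from the schedule: vehicular manslaughter $408000; first-degree assault $343000; misdemeanor vandalism $1500.
Stacking rule: highest base plus $23000 per additional charge. Highest is vehicular manslaughter at $408000; 2 additional charges → +$46000. Combined base = $454000.
Strong family ties in the jurisdiction (−35%): $454000 × 0.65 = $295100.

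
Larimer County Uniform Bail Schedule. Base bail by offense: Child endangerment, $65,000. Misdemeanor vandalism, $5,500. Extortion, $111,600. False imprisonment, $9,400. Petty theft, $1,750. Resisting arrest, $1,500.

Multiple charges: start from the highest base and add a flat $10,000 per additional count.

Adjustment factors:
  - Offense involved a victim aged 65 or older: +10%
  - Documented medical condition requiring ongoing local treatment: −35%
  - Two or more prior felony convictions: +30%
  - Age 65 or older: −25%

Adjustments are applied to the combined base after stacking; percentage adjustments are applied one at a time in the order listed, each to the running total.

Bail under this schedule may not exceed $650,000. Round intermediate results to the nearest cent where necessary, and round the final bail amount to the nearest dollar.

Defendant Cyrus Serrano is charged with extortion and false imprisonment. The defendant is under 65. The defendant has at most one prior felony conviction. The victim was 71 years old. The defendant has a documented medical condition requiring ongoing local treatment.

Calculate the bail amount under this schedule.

Base amounts from the schedule: extortion $111,600; false imprisonment $9,400.
Stacking rule: highest base plus $10,000 per additional charge. Highest is extortion at $111,600; 1 additional charge → +$10,000. Combined base = $121,600.
Offense involved a victim aged 65 or older (+10%): $121,600 × 1.1 = $133,760.
Documented medical condition requiring ongoing local treatment (−35%): $133,760 × 0.65 = $86,944.
$86,944 is within the $650,000 maximum.

$86,944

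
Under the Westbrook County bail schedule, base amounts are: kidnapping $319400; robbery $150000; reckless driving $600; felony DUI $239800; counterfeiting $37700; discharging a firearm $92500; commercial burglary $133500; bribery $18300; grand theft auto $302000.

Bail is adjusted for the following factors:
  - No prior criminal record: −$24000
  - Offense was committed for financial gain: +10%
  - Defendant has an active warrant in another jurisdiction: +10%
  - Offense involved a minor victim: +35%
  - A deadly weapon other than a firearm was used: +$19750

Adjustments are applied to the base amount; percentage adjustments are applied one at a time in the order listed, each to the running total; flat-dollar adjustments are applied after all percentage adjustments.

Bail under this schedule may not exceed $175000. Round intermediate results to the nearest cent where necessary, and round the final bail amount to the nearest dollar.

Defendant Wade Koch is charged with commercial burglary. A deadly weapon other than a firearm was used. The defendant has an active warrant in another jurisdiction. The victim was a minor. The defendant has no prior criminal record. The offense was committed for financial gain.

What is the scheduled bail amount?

Base amounts from the schedule: commercial burglary $133500.
Single charge. Combined base = $133500.
Offense was committed for financial gain (+10%): $133500 × 1.1 = $146850.
Defendant has an active warrant in another jurisdiction (+10%): $146850 × 1.1 = $161535.
Offense involved a minor victim (+35%): $161535 × 1.35 = $218072.25.
No prior criminal record (−$24000 flat): $218072.25 − $24000 = $194072.25.
A deadly weapon other than a firearm was used (+$19750 flat): $194072.25 + $19750 = $213822.25.
Result $213822.25 exceeds the maximum of $175000; bail is capped at $175000.

$175000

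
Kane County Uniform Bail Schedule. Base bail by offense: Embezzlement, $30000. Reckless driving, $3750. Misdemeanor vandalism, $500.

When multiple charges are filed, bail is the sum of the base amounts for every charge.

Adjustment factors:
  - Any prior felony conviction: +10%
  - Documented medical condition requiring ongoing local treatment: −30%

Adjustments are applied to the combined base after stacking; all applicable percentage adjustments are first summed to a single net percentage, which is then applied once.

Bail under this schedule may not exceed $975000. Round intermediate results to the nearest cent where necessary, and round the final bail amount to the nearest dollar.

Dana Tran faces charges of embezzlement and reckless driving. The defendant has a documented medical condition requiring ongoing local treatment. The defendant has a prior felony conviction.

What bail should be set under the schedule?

$27000

Base amounts from the schedule: embezzlement $30000; reckless driving $3750.
Stacking rule: sum of all bases. $30000 + $3750 = $33750.
Net percentage adjustment: +10% −30% = −20%. $33750 × 0.8 = $27000.
$27000 is within the $975000 maximum.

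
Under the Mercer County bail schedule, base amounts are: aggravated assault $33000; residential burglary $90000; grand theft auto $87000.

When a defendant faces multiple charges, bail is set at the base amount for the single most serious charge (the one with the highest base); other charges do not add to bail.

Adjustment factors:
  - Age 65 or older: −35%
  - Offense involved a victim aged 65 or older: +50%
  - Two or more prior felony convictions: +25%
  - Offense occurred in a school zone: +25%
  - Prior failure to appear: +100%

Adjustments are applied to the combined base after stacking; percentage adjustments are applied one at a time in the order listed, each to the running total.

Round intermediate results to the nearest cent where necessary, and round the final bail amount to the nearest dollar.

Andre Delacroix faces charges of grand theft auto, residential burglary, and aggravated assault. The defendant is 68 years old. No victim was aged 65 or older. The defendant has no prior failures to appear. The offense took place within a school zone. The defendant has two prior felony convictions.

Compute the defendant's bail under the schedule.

$91406

Base amounts from the schedule: grand theft auto $87000; residential burglary $90000; aggravated assault $33000.
Stacking rule: use the highest base only. Highest is residential burglary at $90000. Combined base = $90000.
Age 65 or older (−35%): $90000 × 0.65 = $58500.
Two or more prior felony convictions (+25%): $58500 × 1.25 = $73125.
Offense occurred in a school zone (+25%): $73125 × 1.25 = $91406.25.
Rounded to the nearest dollar: $91406.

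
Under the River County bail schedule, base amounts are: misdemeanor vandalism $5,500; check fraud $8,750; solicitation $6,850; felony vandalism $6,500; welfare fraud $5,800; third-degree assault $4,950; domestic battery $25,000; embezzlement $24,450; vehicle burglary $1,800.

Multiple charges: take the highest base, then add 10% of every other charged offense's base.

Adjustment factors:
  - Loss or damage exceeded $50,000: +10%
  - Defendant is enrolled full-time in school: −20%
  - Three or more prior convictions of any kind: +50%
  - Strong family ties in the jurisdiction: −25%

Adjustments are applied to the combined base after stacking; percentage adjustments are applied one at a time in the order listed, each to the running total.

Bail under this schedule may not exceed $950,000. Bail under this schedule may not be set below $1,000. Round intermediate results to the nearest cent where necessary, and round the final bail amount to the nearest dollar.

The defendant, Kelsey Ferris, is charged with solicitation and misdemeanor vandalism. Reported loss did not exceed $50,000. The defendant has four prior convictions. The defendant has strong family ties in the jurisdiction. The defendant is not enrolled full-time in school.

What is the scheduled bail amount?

Base amounts from the schedule: solicitation $6,850; misdemeanor vandalism $5,500.
Stacking rule: highest base plus 10% of each additional charge. Highest is solicitation at $6,850. Additional: $5,500 × 10% = $550. Combined base = $6,850 + $550 = $7,400.
Three or more prior convictions of any kind (+50%): $7,400 × 1.5 = $11,100.
Strong family ties in the jurisdiction (−25%): $11,100 × 0.75 = $8,325.
$8,325 is within the $950,000 maximum.
$8,325 is at or above the $1,000 minimum.

$8,325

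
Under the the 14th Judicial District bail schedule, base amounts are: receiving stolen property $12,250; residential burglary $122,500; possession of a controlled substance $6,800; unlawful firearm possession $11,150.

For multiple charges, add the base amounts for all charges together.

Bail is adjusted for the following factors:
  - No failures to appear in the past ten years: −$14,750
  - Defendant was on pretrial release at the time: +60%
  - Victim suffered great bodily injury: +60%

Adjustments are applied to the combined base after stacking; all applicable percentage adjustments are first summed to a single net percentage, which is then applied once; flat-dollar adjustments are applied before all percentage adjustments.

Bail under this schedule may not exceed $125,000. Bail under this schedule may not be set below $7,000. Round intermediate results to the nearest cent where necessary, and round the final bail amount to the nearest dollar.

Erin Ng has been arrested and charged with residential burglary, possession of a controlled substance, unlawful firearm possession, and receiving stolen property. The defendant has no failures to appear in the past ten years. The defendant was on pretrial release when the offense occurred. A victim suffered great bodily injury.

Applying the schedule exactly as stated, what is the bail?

$125,000

Base amounts from the schedule: residential burglary $122,500; possession of a controlled substance $6,800; unlawful firearm possession $11,150; receiving stolen property $12,250.
Stacking rule: sum of all bases. $122,500 + $6,800 + $11,150 + $12,250 = $152,700.
No failures to appear in the past ten years (−$14,750 flat): $152,700 − $14,750 = $137,950.
Net percentage adjustment: +60% +60% = +120%. $137,950 × 2.2 = $303,490.
Result $303,490 exceeds the maximum of $125,000; bail is capped at $125,000.
$125,000 is at or above the $7,000 minimum.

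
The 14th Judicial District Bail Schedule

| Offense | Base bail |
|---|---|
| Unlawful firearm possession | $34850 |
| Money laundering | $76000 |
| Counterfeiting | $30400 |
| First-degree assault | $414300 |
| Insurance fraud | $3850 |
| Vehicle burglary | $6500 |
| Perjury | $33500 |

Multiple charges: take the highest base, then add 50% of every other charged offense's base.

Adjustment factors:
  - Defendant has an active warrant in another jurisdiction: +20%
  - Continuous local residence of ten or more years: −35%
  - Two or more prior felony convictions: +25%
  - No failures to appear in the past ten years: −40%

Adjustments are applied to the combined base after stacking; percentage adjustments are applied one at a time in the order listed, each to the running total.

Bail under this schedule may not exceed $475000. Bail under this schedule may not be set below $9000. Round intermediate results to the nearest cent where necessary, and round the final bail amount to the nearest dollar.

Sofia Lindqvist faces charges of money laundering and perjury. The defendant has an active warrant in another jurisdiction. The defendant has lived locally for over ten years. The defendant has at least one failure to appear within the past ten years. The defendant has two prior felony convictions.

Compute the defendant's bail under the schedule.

Base amounts from the schedule: money laundering $76000; perjury $33500.
Stacking rule: highest base plus 50% of each additional charge. Highest is money laundering at $76000. Additional: $33500 × 50% = $16750. Combined base = $76000 + $16750 = $92750.
Defendant has an active warrant in another jurisdiction (+20%): $92750 × 1.2 = $111300.
Continuous local residence of ten or more years (−35%): $111300 × 0.65 = $72345.
Two or more prior felony convictions (+25%): $72345 × 1.25 = $90431.25.
$90431.25 is within the $475000 maximum.
$90431.25 is at or above the $9000 minimum.
Rounded to the nearest dollar: $90431.

$90431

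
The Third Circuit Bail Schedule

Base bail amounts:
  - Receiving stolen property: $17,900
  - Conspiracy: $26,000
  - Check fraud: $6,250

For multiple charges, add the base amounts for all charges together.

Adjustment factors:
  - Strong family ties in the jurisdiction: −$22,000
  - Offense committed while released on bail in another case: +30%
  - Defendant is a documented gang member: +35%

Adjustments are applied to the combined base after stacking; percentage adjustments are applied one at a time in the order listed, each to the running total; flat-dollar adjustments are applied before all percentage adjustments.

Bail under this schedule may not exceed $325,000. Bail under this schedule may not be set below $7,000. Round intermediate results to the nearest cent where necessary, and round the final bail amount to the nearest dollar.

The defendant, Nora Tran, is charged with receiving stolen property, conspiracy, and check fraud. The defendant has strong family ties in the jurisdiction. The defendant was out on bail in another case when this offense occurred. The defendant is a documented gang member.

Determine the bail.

$49,403

Base amounts from the schedule: receiving stolen property $17,900; conspiracy $26,000; check fraud $6,250.
Stacking rule: sum of all bases. $17,900 + $26,000 + $6,250 = $50,150.
Strong family ties in the jurisdiction (−$22,000 flat): $50,150 − $22,000 = $28,150.
Offense committed while released on bail in another case (+30%): $28,150 × 1.3 = $36,595.
Defendant is a documented gang member (+35%): $36,595 × 1.35 = $49,403.25.
$49,403.25 is within the $325,000 maximum.
$49,403.25 is at or above the $7,000 minimum.
Rounded to the nearest dollar: $49,403.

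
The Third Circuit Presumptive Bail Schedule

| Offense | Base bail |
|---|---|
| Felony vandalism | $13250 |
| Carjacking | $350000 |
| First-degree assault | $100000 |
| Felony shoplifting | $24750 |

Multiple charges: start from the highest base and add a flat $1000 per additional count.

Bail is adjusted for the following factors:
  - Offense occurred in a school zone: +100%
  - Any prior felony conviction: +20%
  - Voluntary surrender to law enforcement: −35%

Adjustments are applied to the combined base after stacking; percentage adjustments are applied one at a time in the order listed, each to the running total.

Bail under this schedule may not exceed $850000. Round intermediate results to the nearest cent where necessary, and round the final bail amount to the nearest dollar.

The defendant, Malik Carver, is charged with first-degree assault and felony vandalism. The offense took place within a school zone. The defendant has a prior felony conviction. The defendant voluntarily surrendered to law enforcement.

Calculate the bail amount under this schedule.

Base amounts from the schedule: first-degree assault $100000; felony vandalism $13250.
Stacking rule: highest base plus $1000 per additional charge. Highest is first-degree assault at $100000; 1 additional charge → +$1000. Combined base = $101000.
Offense occurred in a school zone (+100%): $101000 × 2 = $202000.
Any prior felony conviction (+20%): $202000 × 1.2 = $242400.
Voluntary surrender to law enforcement (−35%): $242400 × 0.65 = $157560.
$157560 is within the $850000 maximum.

$157560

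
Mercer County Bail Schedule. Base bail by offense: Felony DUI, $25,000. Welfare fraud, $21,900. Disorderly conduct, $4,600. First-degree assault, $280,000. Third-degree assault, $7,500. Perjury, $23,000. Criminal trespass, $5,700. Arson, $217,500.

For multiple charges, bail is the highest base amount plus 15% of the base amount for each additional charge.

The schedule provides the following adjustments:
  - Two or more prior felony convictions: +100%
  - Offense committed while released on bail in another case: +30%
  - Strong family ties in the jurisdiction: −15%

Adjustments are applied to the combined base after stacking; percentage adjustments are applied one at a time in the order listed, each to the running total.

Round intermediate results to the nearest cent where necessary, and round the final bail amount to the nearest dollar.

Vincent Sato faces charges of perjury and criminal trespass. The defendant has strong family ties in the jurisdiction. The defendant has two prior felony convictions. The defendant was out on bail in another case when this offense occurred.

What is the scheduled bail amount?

$52,720

Base amounts from the schedule: perjury $23,000; criminal trespass $5,700.
Stacking rule: highest base plus 15% of each additional charge. Highest is perjury at $23,000. Additional: $5,700 × 15% = $855. Combined base = $23,000 + $855 = $23,855.
Two or more prior felony convictions (+100%): $23,855 × 2 = $47,710.
Offense committed while released on bail in another case (+30%): $47,710 × 1.3 = $62,023.
Strong family ties in the jurisdiction (−15%): $62,023 × 0.85 = $52,719.55.
Rounded to the nearest dollar: $52,720.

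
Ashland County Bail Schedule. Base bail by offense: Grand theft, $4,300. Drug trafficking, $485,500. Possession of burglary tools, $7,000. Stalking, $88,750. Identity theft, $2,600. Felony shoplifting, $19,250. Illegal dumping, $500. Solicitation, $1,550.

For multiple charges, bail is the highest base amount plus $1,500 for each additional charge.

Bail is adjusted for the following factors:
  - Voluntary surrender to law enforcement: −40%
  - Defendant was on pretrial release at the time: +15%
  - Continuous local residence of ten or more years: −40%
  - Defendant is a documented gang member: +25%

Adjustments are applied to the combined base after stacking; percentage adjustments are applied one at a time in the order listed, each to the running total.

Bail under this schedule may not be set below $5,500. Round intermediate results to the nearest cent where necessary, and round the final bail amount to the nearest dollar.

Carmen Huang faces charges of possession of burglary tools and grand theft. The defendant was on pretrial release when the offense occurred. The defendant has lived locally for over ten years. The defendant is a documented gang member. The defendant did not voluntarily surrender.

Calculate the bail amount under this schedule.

$7,331

Base amounts from the schedule: possession of burglary tools $7,000; grand theft $4,300.
Stacking rule: highest base plus $1,500 per additional charge. Highest is possession of burglary tools at $7,000; 1 additional charge → +$1,500. Combined base = $8,500.
Defendant was on pretrial release at the time (+15%): $8,500 × 1.15 = $9,775.
Continuous local residence of ten or more years (−40%): $9,775 × 0.6 = $5,865.
Defendant is a documented gang member (+25%): $5,865 × 1.25 = $7,331.25.
$7,331.25 is at or above the $5,500 minimum.
Rounded to the nearest dollar: $7,331.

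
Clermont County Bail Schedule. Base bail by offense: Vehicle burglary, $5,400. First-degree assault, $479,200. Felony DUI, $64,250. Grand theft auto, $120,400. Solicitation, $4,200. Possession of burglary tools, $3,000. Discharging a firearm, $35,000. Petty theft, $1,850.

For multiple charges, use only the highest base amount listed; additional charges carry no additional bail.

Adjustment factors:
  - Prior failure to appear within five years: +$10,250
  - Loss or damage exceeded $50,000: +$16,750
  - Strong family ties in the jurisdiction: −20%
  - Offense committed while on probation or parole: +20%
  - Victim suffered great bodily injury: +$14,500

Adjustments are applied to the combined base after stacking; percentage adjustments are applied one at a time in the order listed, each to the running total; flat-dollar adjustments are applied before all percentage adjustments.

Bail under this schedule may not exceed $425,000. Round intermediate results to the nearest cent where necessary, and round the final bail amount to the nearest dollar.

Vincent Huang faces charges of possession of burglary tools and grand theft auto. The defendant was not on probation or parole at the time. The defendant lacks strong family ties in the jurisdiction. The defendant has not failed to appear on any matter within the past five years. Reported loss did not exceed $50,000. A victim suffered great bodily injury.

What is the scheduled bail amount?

$134,900

Base amounts from the schedule: possession of burglary tools $3,000; grand theft auto $120,400.
Stacking rule: use the highest base only. Highest is grand theft auto at $120,400. Combined base = $120,400.
Victim suffered great bodily injury (+$14,500 flat): $120,400 + $14,500 = $134,900.
$134,900 is within the $425,000 maximum.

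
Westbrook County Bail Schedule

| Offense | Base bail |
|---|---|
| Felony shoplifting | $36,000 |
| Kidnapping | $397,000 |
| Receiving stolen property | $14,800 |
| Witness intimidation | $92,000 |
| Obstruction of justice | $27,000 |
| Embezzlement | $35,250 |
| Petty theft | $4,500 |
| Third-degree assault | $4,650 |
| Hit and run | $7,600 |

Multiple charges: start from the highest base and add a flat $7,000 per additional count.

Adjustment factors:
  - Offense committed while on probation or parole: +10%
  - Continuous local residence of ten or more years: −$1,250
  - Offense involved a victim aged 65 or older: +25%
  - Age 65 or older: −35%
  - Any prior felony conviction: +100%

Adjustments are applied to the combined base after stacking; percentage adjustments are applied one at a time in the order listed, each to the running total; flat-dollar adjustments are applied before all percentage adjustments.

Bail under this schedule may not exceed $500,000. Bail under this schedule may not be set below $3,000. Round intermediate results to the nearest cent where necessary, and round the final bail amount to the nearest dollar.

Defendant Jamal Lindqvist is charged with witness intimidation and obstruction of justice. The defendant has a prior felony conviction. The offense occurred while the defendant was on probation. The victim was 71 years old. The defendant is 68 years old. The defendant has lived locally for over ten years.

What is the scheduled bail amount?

Base amounts from the schedule: witness intimidation $92,000; obstruction of justice $27,000.
Stacking rule: highest base plus $7,000 per additional charge. Highest is witness intimidation at $92,000; 1 additional charge → +$7,000. Combined base = $99,000.
Continuous local residence of ten or more years (−$1,250 flat): $99,000 − $1,250 = $97,750.
Offense committed while on probation or parole (+10%): $97,750 × 1.1 = $107,525.
Offense involved a victim aged 65 or older (+25%): $107,525 × 1.25 = $134,406.25.
Age 65 or older (−35%): $134,406.25 × 0.65 = $87,364.06.
Any prior felony conviction (+100%): $87,364.06 × 2 = $174,728.12.
$174,728.12 is within the $500,000 maximum.
$174,728.12 is at or above the $3,000 minimum.
Rounded to the nearest dollar: $174,728.

$174,728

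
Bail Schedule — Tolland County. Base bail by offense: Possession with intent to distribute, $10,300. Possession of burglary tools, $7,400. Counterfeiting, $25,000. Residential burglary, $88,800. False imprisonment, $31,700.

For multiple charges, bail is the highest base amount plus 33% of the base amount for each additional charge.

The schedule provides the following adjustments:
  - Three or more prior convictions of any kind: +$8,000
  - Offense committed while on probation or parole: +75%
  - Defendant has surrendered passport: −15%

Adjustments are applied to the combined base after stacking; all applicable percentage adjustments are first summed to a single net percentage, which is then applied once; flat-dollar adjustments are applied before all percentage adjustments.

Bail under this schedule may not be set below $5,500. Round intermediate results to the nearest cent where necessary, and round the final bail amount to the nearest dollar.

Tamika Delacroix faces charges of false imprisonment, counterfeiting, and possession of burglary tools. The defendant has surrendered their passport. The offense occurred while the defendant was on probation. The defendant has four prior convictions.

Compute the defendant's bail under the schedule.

$80,627

Base amounts from the schedule: false imprisonment $31,700; counterfeiting $25,000; possession of burglary tools $7,400.
Stacking rule: highest base plus 33% of each additional charge. Highest is false imprisonment at $31,700. Additional: $25,000 × 33% = $8,250; $7,400 × 33% = $2,442. Combined base = $31,700 + $10,692 = $42,392.
Three or more prior convictions of any kind (+$8,000 flat): $42,392 + $8,000 = $50,392.
Net percentage adjustment: +75% −15% = +60%. $50,392 × 1.6 = $80,627.20.
$80,627.20 is at or above the $5,500 minimum.
Rounded to the nearest dollar: $80,627.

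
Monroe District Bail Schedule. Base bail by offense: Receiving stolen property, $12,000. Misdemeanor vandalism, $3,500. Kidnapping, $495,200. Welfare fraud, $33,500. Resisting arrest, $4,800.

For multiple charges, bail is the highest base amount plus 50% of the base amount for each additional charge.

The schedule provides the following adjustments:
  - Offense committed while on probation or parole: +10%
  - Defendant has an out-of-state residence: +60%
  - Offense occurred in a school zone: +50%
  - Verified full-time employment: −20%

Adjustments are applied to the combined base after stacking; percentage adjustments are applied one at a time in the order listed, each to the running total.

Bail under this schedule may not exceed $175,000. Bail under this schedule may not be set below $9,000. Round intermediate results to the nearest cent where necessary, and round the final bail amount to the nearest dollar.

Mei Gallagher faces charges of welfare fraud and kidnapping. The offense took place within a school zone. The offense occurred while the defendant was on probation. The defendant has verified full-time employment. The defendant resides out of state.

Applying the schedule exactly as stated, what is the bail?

Base amounts from the schedule: welfare fraud $33,500; kidnapping $495,200.
Stacking rule: highest base plus 50% of each additional charge. Highest is kidnapping at $495,200. Additional: $33,500 × 50% = $16,750. Combined base = $495,200 + $16,750 = $511,950.
Offense committed while on probation or parole (+10%): $511,950 × 1.1 = $563,145.
Defendant has an out-of-state residence (+60%): $563,145 × 1.6 = $901,032.
Offense occurred in a school zone (+50%): $901,032 × 1.5 = $1,351,548.
Verified full-time employment (−20%): $1,351,548 × 0.8 = $1,081,238.40.
Result $1,081,238.40 exceeds the maximum of $175,000; bail is capped at $175,000.
$175,000 is at or above the $9,000 minimum.

$175,000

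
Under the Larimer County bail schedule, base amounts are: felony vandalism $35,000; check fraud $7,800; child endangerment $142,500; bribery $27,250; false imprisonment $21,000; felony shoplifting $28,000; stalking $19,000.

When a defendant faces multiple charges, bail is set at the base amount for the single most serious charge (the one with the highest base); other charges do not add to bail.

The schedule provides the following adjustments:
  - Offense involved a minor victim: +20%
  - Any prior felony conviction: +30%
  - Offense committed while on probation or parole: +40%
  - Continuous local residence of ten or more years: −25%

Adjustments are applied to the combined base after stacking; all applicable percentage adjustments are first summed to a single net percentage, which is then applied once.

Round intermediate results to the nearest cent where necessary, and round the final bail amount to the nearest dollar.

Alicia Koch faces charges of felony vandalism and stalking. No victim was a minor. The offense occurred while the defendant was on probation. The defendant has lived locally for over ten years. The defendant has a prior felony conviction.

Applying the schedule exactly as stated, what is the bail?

$50,750

Base amounts from the schedule: felony vandalism $35,000; stalking $19,000.
Stacking rule: use the highest base only. Highest is felony vandalism at $35,000. Combined base = $35,000.
Net percentage adjustment: +30% +40% −25% = +45%. $35,000 × 1.45 = $50,750.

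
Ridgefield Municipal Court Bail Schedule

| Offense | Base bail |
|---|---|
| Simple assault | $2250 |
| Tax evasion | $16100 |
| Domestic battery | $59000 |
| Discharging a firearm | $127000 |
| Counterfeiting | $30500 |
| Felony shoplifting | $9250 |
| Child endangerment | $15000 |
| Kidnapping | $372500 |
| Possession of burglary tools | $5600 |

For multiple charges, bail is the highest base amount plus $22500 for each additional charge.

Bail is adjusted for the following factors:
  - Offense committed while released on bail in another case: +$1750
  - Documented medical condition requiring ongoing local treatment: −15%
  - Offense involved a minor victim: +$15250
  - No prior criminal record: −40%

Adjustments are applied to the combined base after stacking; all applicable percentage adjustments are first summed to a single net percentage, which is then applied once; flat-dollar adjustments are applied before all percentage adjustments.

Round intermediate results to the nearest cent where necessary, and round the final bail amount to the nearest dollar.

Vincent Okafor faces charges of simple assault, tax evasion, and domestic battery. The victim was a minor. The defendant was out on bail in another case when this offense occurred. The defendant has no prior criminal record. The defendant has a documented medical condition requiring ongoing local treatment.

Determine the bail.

Base amounts from the schedule: simple assault $2250; tax evasion $16100; domestic battery $59000.
Stacking rule: highest base plus $22500 per additional charge. Highest is domestic battery at $59000; 2 additional charges → +$45000. Combined base = $104000.
Offense committed while released on bail in another case (+$1750 flat): $104000 + $1750 = $105750.
Offense involved a minor victim (+$15250 flat): $105750 + $15250 = $121000.
Net percentage adjustment: −15% −40% = −55%. $121000 × 0.45 = $54450.

$54450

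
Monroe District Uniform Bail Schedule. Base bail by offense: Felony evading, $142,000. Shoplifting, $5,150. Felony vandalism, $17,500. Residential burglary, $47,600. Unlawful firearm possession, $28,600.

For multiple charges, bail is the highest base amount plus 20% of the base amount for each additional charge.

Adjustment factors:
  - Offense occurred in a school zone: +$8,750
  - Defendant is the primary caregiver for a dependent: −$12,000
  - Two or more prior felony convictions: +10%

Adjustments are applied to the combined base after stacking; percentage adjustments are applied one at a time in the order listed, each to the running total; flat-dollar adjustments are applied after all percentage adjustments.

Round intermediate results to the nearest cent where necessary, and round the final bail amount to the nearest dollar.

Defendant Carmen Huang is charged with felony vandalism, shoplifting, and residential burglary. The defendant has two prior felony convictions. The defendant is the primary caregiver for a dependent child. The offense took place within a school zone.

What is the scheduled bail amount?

Base amounts from the schedule: felony vandalism $17,500; shoplifting $5,150; residential burglary $47,600.
Stacking rule: highest base plus 20% of each additional charge. Highest is residential burglary at $47,600. Additional: $17,500 × 20% = $3,500; $5,150 × 20% = $1,030. Combined base = $47,600 + $4,530 = $52,130.
Two or more prior felony convictions (+10%): $52,130 × 1.1 = $57,343.
Offense occurred in a school zone (+$8,750 flat): $57,343 + $8,750 = $66,093.
Defendant is the primary caregiver for a dependent (−$12,000 flat): $66,093 − $12,000 = $54,093.

$54,093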